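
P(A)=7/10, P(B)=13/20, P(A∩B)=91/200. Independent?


P(A)×P(B) = 91/200
P(A∩B) = 91/200
Equal ✓ → Independent

Yes, independent


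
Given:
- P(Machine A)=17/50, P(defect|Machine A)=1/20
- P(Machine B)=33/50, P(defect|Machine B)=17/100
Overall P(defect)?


P(B) = Σ P(B|Aᵢ)×P(Aᵢ)
  1/20×17/50 = 17/1000
  17/100×33/50 = 561/5000
Sum = 323/2500

P(defect) = 323/2500 ≈ 12.92%


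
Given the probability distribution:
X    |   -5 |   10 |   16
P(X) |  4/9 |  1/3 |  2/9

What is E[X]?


E[X] = Σ x·P(X=x)
= (-5)×(4/9) + (10)×(1/3) + (16)×(2/9)
= 14/3

E[X] = 14/3


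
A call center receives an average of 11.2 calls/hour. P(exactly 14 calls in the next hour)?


Poisson(λ=11.2): P(X=14) = e^(-λ)×λ^k/k!
= e^(-11.2) × 11.2^14 / 14!
≈ 1.367419607e-05 × 4.88711228505e+14 / 87178291200 ≈ 0.076656

P(X=14) ≈ 0.076656 ≈ 7.67%


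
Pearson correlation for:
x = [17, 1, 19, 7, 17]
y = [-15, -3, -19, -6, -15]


n=5, Σx=61, Σy=-58, Σxy=-916, Σx²=989, Σy²=856
r = (5×(-916) - 61×(-58))/√((5×989 - 61²)(5×856 - (-58)²))
= -1042/√(1224×916) = -1042/√1121184 ≈ -1042/1058.8598 ≈ -0.9841

r ≈ -0.9841


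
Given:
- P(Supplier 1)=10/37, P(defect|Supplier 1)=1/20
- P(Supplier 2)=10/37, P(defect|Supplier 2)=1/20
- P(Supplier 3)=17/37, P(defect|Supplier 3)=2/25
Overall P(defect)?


P(B) = Σ P(B|Aᵢ)×P(Aᵢ)
  1/20×10/37 = 1/74
  1/20×10/37 = 1/74
  2/25×17/37 = 34/925
Sum = 59/925

P(defect) = 59/925 ≈ 6.38%


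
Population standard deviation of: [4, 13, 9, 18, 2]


Mean = 46/5
  (4-46/5)²=676/25
  (13-46/5)²=361/25
  (9-46/5)²=1/25
  (18-46/5)²=1936/25
  (2-46/5)²=1296/25
Σ(x-μ)² = 854/5
σ² = (854/5)/5 = 854/25

σ = √(854/25) ≈ 5.8447


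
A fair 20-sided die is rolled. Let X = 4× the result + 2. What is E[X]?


E[die] = (1+20)/2 = 21/2
E[X] = 4×21/2 + 2 = 44

E[X] = 44


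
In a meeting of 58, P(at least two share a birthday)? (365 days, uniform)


P(all different) = Π(365-i)/365 for i=0..57
= 0.008335
P(match) = 1 - 0.008335 = 0.991665

P ≈ 0.9917 ≈ 99.17%


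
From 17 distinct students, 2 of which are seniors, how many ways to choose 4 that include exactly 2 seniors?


Choose 2 of the 2 seniors and 2 of the other 15 students:
C(2,2)×C(15,2) = 1×105 = 105

105


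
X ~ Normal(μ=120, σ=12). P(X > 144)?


z = (144-120)/12 = 2.0
P(X > 144) = 1 - P(Z ≤ 2.0) = 1 - 0.9772 = 0.0228

P(X > 144) ≈ 0.0228


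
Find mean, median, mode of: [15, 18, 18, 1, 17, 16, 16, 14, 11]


Sorted: [1, 11, 14, 15, 16, 16, 17, 18, 18]
Mean = 126/9 = 14
Median = 16
Freq: {15: 1, 18: 2, 1: 1, 17: 1, 16: 2, 14: 1, 11: 1}
Mode: [16, 18]

Mean=14, Median=16, Mode=[16, 18]


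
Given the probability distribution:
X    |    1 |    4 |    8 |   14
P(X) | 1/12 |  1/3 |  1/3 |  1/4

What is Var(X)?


E[X] = 91/12
E[X²] = 303/4
Var(X) = E[X²] - (E[X])² = 303/4 - 8281/144 = 2627/144

Var(X) = 2627/144 ≈ 18.2431


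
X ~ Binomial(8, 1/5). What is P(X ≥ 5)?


P(X ≥ 5) = Σ P(X=i) for i=5..8
P(X=5) = 3584/390625
P(X=6) = 448/390625
P(X=7) = 32/390625
P(X=8) = 1/390625
Sum = 813/78125

P(X ≥ 5) = 813/78125 ≈ 1.04%


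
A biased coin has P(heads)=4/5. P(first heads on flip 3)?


Geometric: P(X=3) = (1-p)^(k-1)×p = (1/5)^2×4/5 = 4/125

P(X=3) = 4/125 ≈ 3.20%


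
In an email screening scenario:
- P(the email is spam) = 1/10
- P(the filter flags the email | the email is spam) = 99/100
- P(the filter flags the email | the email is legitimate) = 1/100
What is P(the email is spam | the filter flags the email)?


Using Bayes' theorem:
P(A|B) = P(B|A)·P(A) / P(B)

P(the filter flags the email) = 99/100 × 1/10 + 1/100 × 9/10
= 99/1000 + 9/1000 = 27/250

P(the email is spam|the filter flags the email) = (99/1000) / (27/250) = 11/12

P(the email is spam|the filter flags the email) = 11/12 ≈ 91.67%


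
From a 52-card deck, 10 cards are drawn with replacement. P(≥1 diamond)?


P(not a diamond) = 39/52 = 3/4
P(none in 10 draws) = (3/4)^10 = 59049/1048576
P(≥1 diamond) = 1 - 59049/1048576 = 989527/1048576

P = 989527/1048576 ≈ 94.37%


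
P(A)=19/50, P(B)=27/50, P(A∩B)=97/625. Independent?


P(A)×P(B) = 513/2500
P(A∩B) = 97/625
Not equal → NOT independent

No, not independent


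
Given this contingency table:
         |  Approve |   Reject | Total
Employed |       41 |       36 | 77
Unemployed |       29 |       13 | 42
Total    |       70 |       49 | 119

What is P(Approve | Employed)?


P(Approve | Employed) = 41/(41+36) = 41/77

P(Approve|Employed) = 41/77 ≈ 53.25%


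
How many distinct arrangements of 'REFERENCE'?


Letters: 9, freq: {'R': 2, 'E': 4, 'F': 1, 'N': 1, 'C': 1}
9!/(2!×4!×1!×1!×1!) = 362880/48 = 7560

7560


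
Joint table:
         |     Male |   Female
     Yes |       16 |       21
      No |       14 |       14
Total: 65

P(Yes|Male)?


P(Yes|Male) = 16/(16+14) = 16/30 = 8/15

P = 8/15 ≈ 53.33%


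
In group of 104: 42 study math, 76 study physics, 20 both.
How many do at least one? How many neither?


|A∪B| = 42+76-20 = 98
Neither = 104-98 = 6

At least one: 98; Neither: 6


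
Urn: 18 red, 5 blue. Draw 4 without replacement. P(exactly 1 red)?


Hypergeometric: C(18,1)×C(5,3)/C(23,4)
= 18×10/8855 = 36/1771

P(X=1) = 36/1771 ≈ 2.03%


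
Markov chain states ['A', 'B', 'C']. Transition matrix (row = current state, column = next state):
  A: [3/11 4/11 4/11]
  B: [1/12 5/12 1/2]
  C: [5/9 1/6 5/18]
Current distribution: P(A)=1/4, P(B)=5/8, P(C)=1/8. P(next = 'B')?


P(next=B) = Σᵢ P(now=i)×P(i→B)
= 1/4×4/11 + 5/8×5/12 + 1/8×1/6
= 1/11 + 25/96 + 1/48 = 131/352

P = 131/352 ≈ 0.3722


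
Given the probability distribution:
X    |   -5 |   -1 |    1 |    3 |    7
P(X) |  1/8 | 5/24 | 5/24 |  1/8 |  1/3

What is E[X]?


E[X] = Σ x·P(X=x)
= (-5)×(1/8) + (-1)×(5/24) + (1)×(5/24) + (3)×(1/8) + (7)×(1/3)
= 25/12

E[X] = 25/12


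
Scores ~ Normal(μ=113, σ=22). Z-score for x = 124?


z = (x - μ)/σ = (124 - 113)/22 = 0.5

z = 0.5


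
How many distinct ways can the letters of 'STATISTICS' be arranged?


Letters: 10, freq: {'S': 3, 'T': 3, 'A': 1, 'I': 2, 'C': 1}
10!/(3!×3!×1!×2!×1!) = 3628800/72 = 50400

50400


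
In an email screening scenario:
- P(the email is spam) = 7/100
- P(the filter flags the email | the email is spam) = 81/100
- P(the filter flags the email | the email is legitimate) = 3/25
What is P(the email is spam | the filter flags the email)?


Using Bayes' theorem:
P(A|B) = P(B|A)·P(A) / P(B)

P(the filter flags the email) = 81/100 × 7/100 + 3/25 × 93/100
= 567/10000 + 279/2500 = 1683/10000

P(the email is spam|the filter flags the email) = (567/10000) / (1683/10000) = 63/187

P(the email is spam|the filter flags the email) = 63/187 ≈ 33.69%


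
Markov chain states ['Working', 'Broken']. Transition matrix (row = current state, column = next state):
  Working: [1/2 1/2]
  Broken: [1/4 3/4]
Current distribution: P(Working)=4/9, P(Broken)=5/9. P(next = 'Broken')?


P(next=Broken) = Σᵢ P(now=i)×P(i→Broken)
= 4/9×1/2 + 5/9×3/4
= 2/9 + 5/12 = 23/36

P = 23/36 ≈ 0.6389


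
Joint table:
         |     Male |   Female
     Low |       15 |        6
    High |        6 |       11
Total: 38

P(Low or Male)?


P(Low∨Male) = P(Low) + P(Male) - P(Low∧Male)
= (21 + 21 - 15)/38 = 27/38

P = 27/38 ≈ 71.05%


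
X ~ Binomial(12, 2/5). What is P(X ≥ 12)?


P(X ≥ 12) = Σ P(X=i) for i=12..12
P(X=12) = 4096/244140625
Sum = 4096/244140625

P(X ≥ 12) = 4096/244140625 ≈ 0.00%


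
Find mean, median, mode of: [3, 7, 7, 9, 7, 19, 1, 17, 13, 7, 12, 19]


Sorted: [1, 3, 7, 7, 7, 7, 9, 12, 13, 17, 19, 19]
Mean = 121/12
Median = 8
Freq: {3: 1, 7: 4, 9: 1, 19: 2, 1: 1, 17: 1, 13: 1, 12: 1}
Mode: [7]

Mean=121/12, Median=8, Mode=7


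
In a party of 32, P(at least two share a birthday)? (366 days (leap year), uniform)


P(all different) = Π(366-i)/366 for i=0..31
= 0.247626
P(match) = 1 - 0.247626 = 0.752374

P ≈ 0.7524 ≈ 75.24%


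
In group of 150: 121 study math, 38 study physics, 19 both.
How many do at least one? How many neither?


|A∪B| = 121+38-19 = 140
Neither = 150-140 = 10

At least one: 140; Neither: 10


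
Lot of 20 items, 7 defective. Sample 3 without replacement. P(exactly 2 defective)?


Hypergeometric: C(7,2)×C(13,1)/C(20,3)
= 21×13/1140 = 91/380

P(X=2) = 91/380 ≈ 23.95%


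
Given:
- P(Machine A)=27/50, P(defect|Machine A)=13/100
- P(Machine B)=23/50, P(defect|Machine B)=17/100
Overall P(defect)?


P(B) = Σ P(B|Aᵢ)×P(Aᵢ)
  13/100×27/50 = 351/5000
  17/100×23/50 = 391/5000
Sum = 371/2500

P(defect) = 371/2500 ≈ 14.84%


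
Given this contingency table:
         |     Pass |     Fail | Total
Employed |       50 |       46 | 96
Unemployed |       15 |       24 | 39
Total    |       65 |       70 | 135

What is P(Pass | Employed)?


P(Pass | Employed) = 50/(50+46) = 50/96 = 25/48

P(Pass|Employed) = 25/48 ≈ 52.08%


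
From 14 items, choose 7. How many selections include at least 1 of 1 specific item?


Complement: C(14,7) - C(13,7) = 3432 - 1716 = 1716

1716


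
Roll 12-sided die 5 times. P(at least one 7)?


P(no 7)^5 = (11/12)^5 = 161051/248832
P(≥1) = 1 - 161051/248832 = 87781/248832

P = 87781/248832 ≈ 35.28%


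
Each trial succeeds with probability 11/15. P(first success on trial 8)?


Geometric: P(X=8) = (1-p)^(k-1)×p = (4/15)^7×11/15 = 180224/2562890625

P(X=8) = 180224/2562890625 ≈ 0.01%


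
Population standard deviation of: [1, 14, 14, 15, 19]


Mean = 63/5
  (1-63/5)²=3364/25
  (14-63/5)²=49/25
  (14-63/5)²=49/25
  (15-63/5)²=144/25
  (19-63/5)²=1024/25
Σ(x-μ)² = 926/5
σ² = (926/5)/5 = 926/25

σ = √(926/25) ≈ 6.0860


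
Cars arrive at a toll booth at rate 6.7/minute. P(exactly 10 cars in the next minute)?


Poisson(λ=6.7): P(X=10) = e^(-λ)×λ^k/k!
= e^(-6.7) × 6.7^10 / 10!
≈ 0.001230911903 × 182283780.455 / 3628800 ≈ 0.061832

P(X=10) ≈ 0.061832 ≈ 6.18%


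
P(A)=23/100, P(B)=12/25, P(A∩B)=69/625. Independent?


P(A)×P(B) = 69/625
P(A∩B) = 69/625
Equal ✓ → Independent

Yes, independent


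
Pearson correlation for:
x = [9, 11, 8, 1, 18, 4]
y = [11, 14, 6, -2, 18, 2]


n=6, Σx=51, Σy=49, Σxy=631, Σx²=607, Σy²=685
r = (6×631 - 51×49)/√((6×607 - 51²)(6×685 - 49²))
= 1287/√(1041×1709) = 1287/√1779069 ≈ 1287/1333.8175 ≈ 0.9649

r ≈ 0.9649


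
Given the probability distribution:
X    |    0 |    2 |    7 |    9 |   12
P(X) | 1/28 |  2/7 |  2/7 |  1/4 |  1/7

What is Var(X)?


E[X] = 183/28
E[X²] = 1567/28
Var(X) = E[X²] - (E[X])² = 1567/28 - 33489/784 = 10387/784

Var(X) = 10387/784 ≈ 13.2487


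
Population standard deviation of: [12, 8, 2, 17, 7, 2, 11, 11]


Mean = 70/8 = 35/4
  (12-35/4)²=169/16
  (8-35/4)²=9/16
  (2-35/4)²=729/16
  (17-35/4)²=1089/16
  (7-35/4)²=49/16
  (2-35/4)²=729/16
  (11-35/4)²=81/16
  (11-35/4)²=81/16
Σ(x-μ)² = 367/2
σ² = (367/2)/8 = 367/16

σ = √(367/16) ≈ 4.7893


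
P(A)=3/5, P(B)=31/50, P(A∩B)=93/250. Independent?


P(A)×P(B) = 93/250
P(A∩B) = 93/250
Equal ✓ → Independent

Yes, independent


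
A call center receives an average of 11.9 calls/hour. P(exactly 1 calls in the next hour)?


Poisson(λ=11.9): P(X=1) = e^(-λ)×λ^k/k!
= e^(-11.9) × 11.9^1 / 1!
≈ 6.790404807e-06 × 11.9 / 1 ≈ 0.000081

P(X=1) ≈ 0.000081 ≈ 0.01%


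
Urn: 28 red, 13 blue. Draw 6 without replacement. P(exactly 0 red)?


Hypergeometric: C(28,0)×C(13,6)/C(41,6)
= 1×1716/4496388 = 11/28823

P(X=0) = 11/28823 ≈ 0.04%


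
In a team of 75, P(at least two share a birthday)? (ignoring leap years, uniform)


P(all different) = Π(365-i)/365 for i=0..74
= 0.000280
P(match) = 1 - 0.000280 = 0.999720

P ≈ 0.9997 ≈ 99.97%


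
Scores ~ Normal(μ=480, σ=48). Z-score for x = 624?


z = (x - μ)/σ = (624 - 480)/48 = 3.0

z = 3.0


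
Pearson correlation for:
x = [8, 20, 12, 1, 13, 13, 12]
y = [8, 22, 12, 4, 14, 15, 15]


n=7, Σx=79, Σy=90, Σxy=1209, Σx²=1091, Σy²=1354
r = (7×1209 - 79×90)/√((7×1091 - 79²)(7×1354 - 90²))
= 1353/√(1396×1378) = 1353/√1923688 ≈ 1353/1386.9708 ≈ 0.9755

r ≈ 0.9755


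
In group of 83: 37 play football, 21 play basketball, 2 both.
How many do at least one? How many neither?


|A∪B| = 37+21-2 = 56
Neither = 83-56 = 27

At least one: 56; Neither: 27


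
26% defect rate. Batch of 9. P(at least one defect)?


P(all good) = (37/50)^9 = 129961739795077/1953125000000000
P(≥1 defect) = 1823163260204923/1953125000000000

P = 1823163260204923/1953125000000000 ≈ 93.35%


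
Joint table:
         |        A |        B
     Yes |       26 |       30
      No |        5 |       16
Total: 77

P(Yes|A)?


P(Yes|A) = 26/(26+5) = 26/31

P = 26/31 ≈ 83.87%


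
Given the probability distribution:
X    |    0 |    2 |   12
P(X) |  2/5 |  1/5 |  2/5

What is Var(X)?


E[X] = 26/5
E[X²] = 292/5
Var(X) = E[X²] - (E[X])² = 292/5 - 676/25 = 784/25

Var(X) = 784/25 ≈ 31.3600


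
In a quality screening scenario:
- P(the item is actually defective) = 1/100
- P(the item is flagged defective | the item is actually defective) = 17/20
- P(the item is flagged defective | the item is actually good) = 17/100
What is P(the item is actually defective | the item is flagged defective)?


Using Bayes' theorem:
P(A|B) = P(B|A)·P(A) / P(B)

P(the item is flagged defective) = 17/20 × 1/100 + 17/100 × 99/100
= 17/2000 + 1683/10000 = 221/1250

P(the item is actually defective|the item is flagged defective) = (17/2000) / (221/1250) = 5/104

P(the item is actually defective|the item is flagged defective) = 5/104 ≈ 4.81%


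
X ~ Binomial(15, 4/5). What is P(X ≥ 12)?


P(X ≥ 12) = Σ P(X=i) for i=12..15
P(X=12) = 1526726656/6103515625
P(X=13) = 1409286144/6103515625
P(X=14) = 805306368/6103515625
P(X=15) = 1073741824/30517578125
Sum = 19780337664/30517578125

P(X ≥ 12) = 19780337664/30517578125 ≈ 64.82%


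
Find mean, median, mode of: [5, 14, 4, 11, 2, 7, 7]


Sorted: [2, 4, 5, 7, 7, 11, 14]
Mean = 50/7
Median = 7
Freq: {5: 1, 14: 1, 4: 1, 11: 1, 2: 1, 7: 2}
Mode: [7]

Mean=50/7, Median=7, Mode=7


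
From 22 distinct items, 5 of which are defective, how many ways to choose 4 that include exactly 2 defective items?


Choose 2 of the 5 defective items and 2 of the other 17 items:
C(5,2)×C(17,2) = 10×136 = 1360

1360


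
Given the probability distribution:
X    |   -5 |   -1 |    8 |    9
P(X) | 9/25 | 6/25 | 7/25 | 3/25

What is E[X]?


E[X] = Σ x·P(X=x)
= (-5)×(9/25) + (-1)×(6/25) + (8)×(7/25) + (9)×(3/25)
= 32/25

E[X] = 32/25


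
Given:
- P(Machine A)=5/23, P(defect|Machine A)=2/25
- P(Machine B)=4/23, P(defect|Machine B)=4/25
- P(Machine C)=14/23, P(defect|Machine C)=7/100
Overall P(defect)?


P(B) = Σ P(B|Aᵢ)×P(Aᵢ)
  2/25×5/23 = 2/115
  4/25×4/23 = 16/575
  7/100×14/23 = 49/1150
Sum = 101/1150

P(defect) = 101/1150 ≈ 8.78%


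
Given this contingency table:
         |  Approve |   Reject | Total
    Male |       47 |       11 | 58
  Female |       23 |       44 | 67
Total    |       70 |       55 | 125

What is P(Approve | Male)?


P(Approve | Male) = 47/(47+11) = 47/58

P(Approve|Male) = 47/58 ≈ 81.03%


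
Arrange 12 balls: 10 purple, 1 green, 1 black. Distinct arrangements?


12!/(10!×1!×1!) = 132

132


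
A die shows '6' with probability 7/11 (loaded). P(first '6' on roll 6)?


Geometric: P(X=6) = (1-p)^(k-1)×p = (4/11)^5×7/11 = 7168/1771561

P(X=6) = 7168/1771561 ≈ 0.40%


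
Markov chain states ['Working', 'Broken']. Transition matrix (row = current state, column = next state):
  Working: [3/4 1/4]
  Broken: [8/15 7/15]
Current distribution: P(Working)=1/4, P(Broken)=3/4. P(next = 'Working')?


P(next=Working) = Σᵢ P(now=i)×P(i→Working)
= 1/4×3/4 + 3/4×8/15
= 3/16 + 2/5 = 47/80

P = 47/80 ≈ 0.5875


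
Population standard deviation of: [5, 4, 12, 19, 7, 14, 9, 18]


Mean = 88/8 = 11
  (5-11)²=36
  (4-11)²=49
  (12-11)²=1
  (19-11)²=64
  (7-11)²=16
  (14-11)²=9
  (9-11)²=4
  (18-11)²=49
Σ(x-μ)² = 228
σ² = 228/8 = 57/2

σ = √(57/2) ≈ 5.3385


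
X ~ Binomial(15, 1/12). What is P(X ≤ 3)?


P(X ≤ 3) = Σ P(X=i) for i=0..3
P(X=0) = 4177248169415651/15407021574586368
P(X=1) = 1898749167916205/5135673858195456
P(X=2) = 1208294925037585/5135673858195456
P(X=3) = 1427984911408055/15407021574586368
Sum = 3731591339921269/3851755393646592

P(X ≤ 3) = 3731591339921269/3851755393646592 ≈ 96.88%


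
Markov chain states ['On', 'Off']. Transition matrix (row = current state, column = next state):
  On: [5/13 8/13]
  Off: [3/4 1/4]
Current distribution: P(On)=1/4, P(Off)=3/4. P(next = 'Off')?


P(next=Off) = Σᵢ P(now=i)×P(i→Off)
= 1/4×8/13 + 3/4×1/4
= 2/13 + 3/16 = 71/208

P = 71/208 ≈ 0.3413


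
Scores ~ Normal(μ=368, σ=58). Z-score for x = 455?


z = (x - μ)/σ = (455 - 368)/58 = 1.5

z = 1.5


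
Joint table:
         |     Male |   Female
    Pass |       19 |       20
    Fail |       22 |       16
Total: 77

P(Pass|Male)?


P(Pass|Male) = 19/(19+22) = 19/41

P = 19/41 ≈ 46.34%


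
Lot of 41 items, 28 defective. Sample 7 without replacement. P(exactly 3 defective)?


Hypergeometric: C(28,3)×C(13,4)/C(41,7)
= 3276×715/22481940 = 3003/28823

P(X=3) = 3003/28823 ≈ 10.42%


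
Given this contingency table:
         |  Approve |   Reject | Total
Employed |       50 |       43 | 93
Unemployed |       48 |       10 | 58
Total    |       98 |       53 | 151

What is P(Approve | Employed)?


P(Approve | Employed) = 50/(50+43) = 50/93

P(Approve|Employed) = 50/93 ≈ 53.76%


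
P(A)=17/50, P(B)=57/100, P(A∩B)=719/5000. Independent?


P(A)×P(B) = 969/5000
P(A∩B) = 719/5000
Not equal → NOT independent

No, not independent


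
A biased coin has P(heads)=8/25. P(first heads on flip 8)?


Geometric: P(X=8) = (1-p)^(k-1)×p = (17/25)^7×8/25 = 3282709384/152587890625

P(X=8) = 3282709384/152587890625 ≈ 2.15%


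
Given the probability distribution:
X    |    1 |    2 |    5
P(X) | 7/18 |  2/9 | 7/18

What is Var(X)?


E[X] = 25/9
E[X²] = 11
Var(X) = E[X²] - (E[X])² = 11 - 625/81 = 266/81

Var(X) = 266/81 ≈ 3.2840


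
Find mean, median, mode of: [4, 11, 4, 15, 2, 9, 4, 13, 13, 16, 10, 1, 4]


Sorted: [1, 2, 4, 4, 4, 4, 9, 10, 11, 13, 13, 15, 16]
Mean = 106/13
Median = 9
Freq: {4: 4, 11: 1, 15: 1, 2: 1, 9: 1, 13: 2, 16: 1, 10: 1, 1: 1}
Mode: [4]

Mean=106/13, Median=9, Mode=4


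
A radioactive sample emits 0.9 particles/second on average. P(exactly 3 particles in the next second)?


Poisson(λ=0.9): P(X=3) = e^(-λ)×λ^k/k!
= e^(-0.9) × 0.9^3 / 3!
≈ 0.4065696597 × 0.729 / 6 ≈ 0.049398

P(X=3) ≈ 0.049398 ≈ 4.94%


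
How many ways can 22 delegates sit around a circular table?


Circular arrangements of 22 distinct objects: fix one position to break rotational symmetry.
(n-1)! = 21! = 51090942171709440000

51090942171709440000


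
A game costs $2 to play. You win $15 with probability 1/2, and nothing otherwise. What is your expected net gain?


E[gain] = (15-2)×1/2 + (-2)×1/2
= 13/2 - 1 = 11/2

Expected net gain = $11/2 ≈ $5.50


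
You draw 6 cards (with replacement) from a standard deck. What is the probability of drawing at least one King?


P(not a King) = 48/52 = 12/13
P(none in 6 draws) = (12/13)^6 = 2985984/4826809
P(≥1 King) = 1 - 2985984/4826809 = 1840825/4826809

P = 1840825/4826809 ≈ 38.14%


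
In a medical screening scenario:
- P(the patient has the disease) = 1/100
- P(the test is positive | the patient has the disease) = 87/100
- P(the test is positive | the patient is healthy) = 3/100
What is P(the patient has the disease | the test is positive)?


Using Bayes' theorem:
P(A|B) = P(B|A)·P(A) / P(B)

P(the test is positive) = 87/100 × 1/100 + 3/100 × 99/100
= 87/10000 + 297/10000 = 24/625

P(the patient has the disease|the test is positive) = (87/10000) / (24/625) = 29/128

P(the patient has the disease|the test is positive) = 29/128 ≈ 22.66%


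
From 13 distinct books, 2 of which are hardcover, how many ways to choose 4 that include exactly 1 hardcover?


Choose 1 of the 2 hardcovers and 3 of the other 11 books:
C(2,1)×C(11,3) = 2×165 = 330

330


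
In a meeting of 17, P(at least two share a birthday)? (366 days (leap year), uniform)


P(all different) = Π(366-i)/366 for i=0..16
= 0.685712
P(match) = 1 - 0.685712 = 0.314288

P ≈ 0.3143 ≈ 31.43%


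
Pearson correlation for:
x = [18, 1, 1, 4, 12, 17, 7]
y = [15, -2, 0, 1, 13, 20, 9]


n=7, Σx=60, Σy=56, Σxy=831, Σx²=824, Σy²=880
r = (7×831 - 60×56)/√((7×824 - 60²)(7×880 - 56²))
= 2457/√(2168×3024) = 2457/√6556032 ≈ 2457/2560.4750 ≈ 0.9596

r ≈ 0.9596


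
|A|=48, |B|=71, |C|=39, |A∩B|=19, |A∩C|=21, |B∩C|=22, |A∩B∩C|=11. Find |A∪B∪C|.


|A∪B∪C| = 48+71+39-19-21-22+11 = 107

|A∪B∪C| = 107


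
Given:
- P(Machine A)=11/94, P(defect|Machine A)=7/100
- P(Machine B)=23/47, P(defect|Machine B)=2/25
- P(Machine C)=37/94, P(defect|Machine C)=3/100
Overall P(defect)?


P(B) = Σ P(B|Aᵢ)×P(Aᵢ)
  7/100×11/94 = 77/9400
  2/25×23/47 = 46/1175
  3/100×37/94 = 111/9400
Sum = 139/2350

P(defect) = 139/2350 ≈ 5.91%


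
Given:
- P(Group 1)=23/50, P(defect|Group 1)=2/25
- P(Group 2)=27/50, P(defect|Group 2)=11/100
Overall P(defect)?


P(B) = Σ P(B|Aᵢ)×P(Aᵢ)
  2/25×23/50 = 23/625
  11/100×27/50 = 297/5000
Sum = 481/5000

P(defect) = 481/5000 ≈ 9.62%


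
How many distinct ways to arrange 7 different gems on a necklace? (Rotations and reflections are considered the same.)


Free circular arrangements: rotations and reflections both identified.
(n-1)!/2 = 6!/2 = 720/2 = 360

360


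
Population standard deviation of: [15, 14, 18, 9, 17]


Mean = 73/5
  (15-73/5)²=4/25
  (14-73/5)²=9/25
  (18-73/5)²=289/25
  (9-73/5)²=784/25
  (17-73/5)²=144/25
Σ(x-μ)² = 246/5
σ² = (246/5)/5 = 246/25

σ = √(246/25) ≈ 3.1369


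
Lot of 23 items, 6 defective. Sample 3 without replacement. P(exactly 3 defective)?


Hypergeometric: C(6,3)×C(17,0)/C(23,3)
= 20×1/1771 = 20/1771

P(X=3) = 20/1771 ≈ 1.13%


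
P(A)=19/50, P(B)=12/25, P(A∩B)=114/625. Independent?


P(A)×P(B) = 114/625
P(A∩B) = 114/625
Equal ✓ → Independent

Yes, independent


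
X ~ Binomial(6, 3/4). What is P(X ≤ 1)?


P(X ≤ 1) = Σ P(X=i) for i=0..1
P(X=0) = 1/4096
P(X=1) = 9/2048
Sum = 19/4096

P(X ≤ 1) = 19/4096 ≈ 0.46%


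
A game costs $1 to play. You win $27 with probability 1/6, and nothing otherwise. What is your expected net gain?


E[gain] = (27-1)×1/6 + (-1)×5/6
= 13/3 - 5/6 = 7/2

Expected net gain = $7/2 ≈ $3.50


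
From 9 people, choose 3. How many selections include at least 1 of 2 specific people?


Complement: C(9,3) - C(7,3) = 84 - 35 = 49

49


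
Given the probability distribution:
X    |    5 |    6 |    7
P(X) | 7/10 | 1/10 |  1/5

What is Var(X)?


E[X] = 11/2
E[X²] = 309/10
Var(X) = E[X²] - (E[X])² = 309/10 - 121/4 = 13/20

Var(X) = 13/20 ≈ 0.6500


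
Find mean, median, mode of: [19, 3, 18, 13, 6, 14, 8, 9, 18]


Sorted: [3, 6, 8, 9, 13, 14, 18, 18, 19]
Mean = 108/9 = 12
Median = 13
Freq: {19: 1, 3: 1, 18: 2, 13: 1, 6: 1, 14: 1, 8: 1, 9: 1}
Mode: [18]

Mean=12, Median=13, Mode=18


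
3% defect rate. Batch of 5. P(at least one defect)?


P(all good) = (97/100)^5 = 8587340257/10000000000
P(≥1 defect) = 1412659743/10000000000

P = 1412659743/10000000000 ≈ 14.13%


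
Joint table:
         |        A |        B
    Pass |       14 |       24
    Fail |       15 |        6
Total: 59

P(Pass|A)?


P(Pass|A) = 14/(14+15) = 14/29

P = 14/29 ≈ 48.28%


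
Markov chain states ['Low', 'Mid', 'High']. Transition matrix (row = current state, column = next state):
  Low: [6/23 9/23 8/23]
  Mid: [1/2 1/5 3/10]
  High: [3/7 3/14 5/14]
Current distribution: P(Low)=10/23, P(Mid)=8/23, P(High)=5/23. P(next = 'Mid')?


P(next=Mid) = Σᵢ P(now=i)×P(i→Mid)
= 10/23×9/23 + 8/23×1/5 + 5/23×3/14
= 90/529 + 8/115 + 15/322 = 10601/37030

P = 10601/37030 ≈ 0.2863


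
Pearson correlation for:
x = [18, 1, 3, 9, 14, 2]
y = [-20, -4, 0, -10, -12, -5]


n=6, Σx=47, Σy=-51, Σxy=-632, Σx²=615, Σy²=685
r = (6×(-632) - 47×(-51))/√((6×615 - 47²)(6×685 - (-51)²))
= -1395/√(1481×1509) = -1395/√2234829 ≈ -1395/1494.9344 ≈ -0.9332

r ≈ -0.9332


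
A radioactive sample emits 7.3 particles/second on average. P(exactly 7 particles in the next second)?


Poisson(λ=7.3): P(X=7) = e^(-λ)×λ^k/k!
= e^(-7.3) × 7.3^7 / 7!
≈ 0.0006755387752 × 1104739.85191 / 5040 ≈ 0.148074

P(X=7) ≈ 0.148074 ≈ 14.81%


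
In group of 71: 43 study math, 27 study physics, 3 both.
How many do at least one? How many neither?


|A∪B| = 43+27-3 = 67
Neither = 71-67 = 4

At least one: 67; Neither: 4


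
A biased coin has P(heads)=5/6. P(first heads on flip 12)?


Geometric: P(X=12) = (1-p)^(k-1)×p = (1/6)^11×5/6 = 5/2176782336

P(X=12) = 5/2176782336 ≈ 0.00%


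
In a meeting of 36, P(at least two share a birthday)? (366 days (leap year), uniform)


P(all different) = Π(366-i)/366 for i=0..35
= 0.168667
P(match) = 1 - 0.168667 = 0.831333

P ≈ 0.8313 ≈ 83.13%


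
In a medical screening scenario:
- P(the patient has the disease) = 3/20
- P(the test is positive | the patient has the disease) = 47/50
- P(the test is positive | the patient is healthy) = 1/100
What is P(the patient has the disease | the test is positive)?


Using Bayes' theorem:
P(A|B) = P(B|A)·P(A) / P(B)

P(the test is positive) = 47/50 × 3/20 + 1/100 × 17/20
= 141/1000 + 17/2000 = 299/2000

P(the patient has the disease|the test is positive) = (141/1000) / (299/2000) = 282/299

P(the patient has the disease|the test is positive) = 282/299 ≈ 94.31%


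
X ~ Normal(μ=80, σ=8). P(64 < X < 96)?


z₁=(64-80)/8=-2.0, z₂=(96-80)/8=2.0
P = Φ(2.0) - Φ(-2.0) = 0.977250 - 0.022750 = 0.954500 ≈ 0.9545

P(64 < X < 96) ≈ 0.9545


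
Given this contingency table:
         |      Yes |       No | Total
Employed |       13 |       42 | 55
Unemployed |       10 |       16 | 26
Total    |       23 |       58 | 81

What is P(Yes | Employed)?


P(Yes | Employed) = 13/(13+42) = 13/55

P(Yes|Employed) = 13/55 ≈ 23.64%


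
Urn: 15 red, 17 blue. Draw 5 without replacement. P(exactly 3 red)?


Hypergeometric: C(15,3)×C(17,2)/C(32,5)
= 455×136/201376 = 1105/3596

P(X=3) = 1105/3596 ≈ 30.73%


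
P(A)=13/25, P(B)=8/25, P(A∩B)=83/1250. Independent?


P(A)×P(B) = 104/625
P(A∩B) = 83/1250
Not equal → NOT independent

No, not independent


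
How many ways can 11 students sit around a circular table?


Circular arrangements of 11 distinct objects: fix one position to break rotational symmetry.
(n-1)! = 10! = 3628800

3628800


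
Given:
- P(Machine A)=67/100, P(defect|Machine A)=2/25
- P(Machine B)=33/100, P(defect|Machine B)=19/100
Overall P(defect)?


P(B) = Σ P(B|Aᵢ)×P(Aᵢ)
  2/25×67/100 = 67/1250
  19/100×33/100 = 627/10000
Sum = 1163/10000

P(defect) = 1163/10000 ≈ 11.63%


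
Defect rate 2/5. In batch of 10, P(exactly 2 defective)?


Binomial: P(X=2) = C(10,2)×p^2×(1-p)^8
= 45 × 4/25 × 6561/390625 = 236196/1953125

P(X=2) = 236196/1953125 ≈ 12.09%


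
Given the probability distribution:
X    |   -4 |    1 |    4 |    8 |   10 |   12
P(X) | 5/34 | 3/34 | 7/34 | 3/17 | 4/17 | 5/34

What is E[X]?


E[X] = Σ x·P(X=x)
= (-4)×(5/34) + (1)×(3/34) + (4)×(7/34) + (8)×(3/17) + (10)×(4/17) + (12)×(5/34)
= 199/34

E[X] = 199/34


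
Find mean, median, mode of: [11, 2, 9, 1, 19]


Sorted: [1, 2, 9, 11, 19]
Mean = 42/5
Median = 9
Freq: {11: 1, 2: 1, 9: 1, 1: 1, 19: 1}
Mode: No mode

Mean=42/5, Median=9, Mode=No mode


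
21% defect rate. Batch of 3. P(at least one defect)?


P(all good) = (79/100)^3 = 493039/1000000
P(≥1 defect) = 506961/1000000

P = 506961/1000000 ≈ 50.70%


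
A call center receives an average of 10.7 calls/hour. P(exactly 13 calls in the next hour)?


Poisson(λ=10.7): P(X=13) = e^(-λ)×λ^k/k!
= e^(-10.7) × 10.7^13 / 13!
≈ 2.254493791e-05 × 2.40984500019e+13 / 6227020800 ≈ 0.087248

P(X=13) ≈ 0.087248 ≈ 8.72%


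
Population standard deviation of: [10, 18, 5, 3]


Mean = 36/4 = 9
  (10-9)²=1
  (18-9)²=81
  (5-9)²=16
  (3-9)²=36
Σ(x-μ)² = 134
σ² = 134/4 = 67/2

σ = √(67/2) ≈ 5.7879


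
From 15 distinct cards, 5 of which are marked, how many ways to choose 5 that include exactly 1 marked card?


Choose 1 of the 5 marked cards and 4 of the other 10 cards:
C(5,1)×C(10,4) = 5×210 = 1050

1050


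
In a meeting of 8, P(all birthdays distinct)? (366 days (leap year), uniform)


P(all different) = Π(366-i)/366 for i=0..7
= (366/366)×(365/366)×...×(359/366)
= 0.925861

P ≈ 0.9259 ≈ 92.59%


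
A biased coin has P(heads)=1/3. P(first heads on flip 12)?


Geometric: P(X=12) = (1-p)^(k-1)×p = (2/3)^11×1/3 = 2048/531441

P(X=12) = 2048/531441 ≈ 0.39%


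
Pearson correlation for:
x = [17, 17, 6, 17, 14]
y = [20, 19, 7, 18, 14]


n=5, Σx=71, Σy=78, Σxy=1207, Σx²=1099, Σy²=1330
r = (5×1207 - 71×78)/√((5×1099 - 71²)(5×1330 - 78²))
= 497/√(454×566) = 497/√256964 ≈ 497/506.9162 ≈ 0.9804

r ≈ 0.9804


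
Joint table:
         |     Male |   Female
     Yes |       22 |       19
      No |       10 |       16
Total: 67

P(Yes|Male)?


P(Yes|Male) = 22/(22+10) = 22/32 = 11/16

P = 11/16 ≈ 68.75%


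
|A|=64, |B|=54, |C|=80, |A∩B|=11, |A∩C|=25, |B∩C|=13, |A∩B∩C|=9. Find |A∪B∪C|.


|A∪B∪C| = 64+54+80-11-25-13+9 = 158

|A∪B∪C| = 158


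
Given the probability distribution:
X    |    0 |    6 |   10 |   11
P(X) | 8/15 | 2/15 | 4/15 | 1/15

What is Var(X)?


E[X] = 21/5
E[X²] = 593/15
Var(X) = E[X²] - (E[X])² = 593/15 - 441/25 = 1642/75

Var(X) = 1642/75 ≈ 21.8933


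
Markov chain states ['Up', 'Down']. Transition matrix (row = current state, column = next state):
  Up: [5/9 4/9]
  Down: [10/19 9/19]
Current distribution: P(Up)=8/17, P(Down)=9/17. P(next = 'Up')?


P(next=Up) = Σᵢ P(now=i)×P(i→Up)
= 8/17×5/9 + 9/17×10/19
= 40/153 + 90/323 = 1570/2907

P = 1570/2907 ≈ 0.5401


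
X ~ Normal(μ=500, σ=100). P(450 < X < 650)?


z₁=(450-500)/100=-0.5, z₂=(650-500)/100=1.5
P = Φ(1.5) - Φ(-0.5) = 0.933193 - 0.308538 = 0.624655 ≈ 0.6247

P(450 < X < 650) ≈ 0.6247


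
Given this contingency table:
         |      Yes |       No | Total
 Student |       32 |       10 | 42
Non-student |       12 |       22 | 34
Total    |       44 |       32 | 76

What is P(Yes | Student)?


P(Yes | Student) = 32/(32+10) = 32/42 = 16/21

P(Yes|Student) = 16/21 ≈ 76.19%


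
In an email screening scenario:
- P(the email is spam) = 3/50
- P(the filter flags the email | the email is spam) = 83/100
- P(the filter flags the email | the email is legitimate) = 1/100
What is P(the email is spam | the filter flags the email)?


Using Bayes' theorem:
P(A|B) = P(B|A)·P(A) / P(B)

P(the filter flags the email) = 83/100 × 3/50 + 1/100 × 47/50
= 249/5000 + 47/5000 = 37/625

P(the email is spam|the filter flags the email) = (249/5000) / (37/625) = 249/296

P(the email is spam|the filter flags the email) = 249/296 ≈ 84.12%


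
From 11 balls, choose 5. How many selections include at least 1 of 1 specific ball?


Complement: C(11,5) - C(10,5) = 462 - 252 = 210

210


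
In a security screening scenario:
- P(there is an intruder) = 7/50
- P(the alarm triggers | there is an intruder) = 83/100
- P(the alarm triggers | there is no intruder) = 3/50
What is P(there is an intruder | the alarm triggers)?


Using Bayes' theorem:
P(A|B) = P(B|A)·P(A) / P(B)

P(the alarm triggers) = 83/100 × 7/50 + 3/50 × 43/50
= 581/5000 + 129/2500 = 839/5000

P(there is an intruder|the alarm triggers) = (581/5000) / (839/5000) = 581/839

P(there is an intruder|the alarm triggers) = 581/839 ≈ 69.25%


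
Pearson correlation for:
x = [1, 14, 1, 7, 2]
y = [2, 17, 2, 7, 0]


n=5, Σx=25, Σy=28, Σxy=291, Σx²=251, Σy²=346
r = (5×291 - 25×28)/√((5×251 - 25²)(5×346 - 28²))
= 755/√(630×946) = 755/√595980 ≈ 755/771.9974 ≈ 0.9780

r ≈ 0.9780


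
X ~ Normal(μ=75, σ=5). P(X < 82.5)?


z = (82.5-75)/5 = 1.5
P(Z < 1.5) = 0.9332

P(X < 82.5) ≈ 0.9332


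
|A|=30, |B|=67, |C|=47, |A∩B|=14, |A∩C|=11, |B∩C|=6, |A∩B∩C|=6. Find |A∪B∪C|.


|A∪B∪C| = 30+67+47-14-11-6+6 = 119

|A∪B∪C| = 119


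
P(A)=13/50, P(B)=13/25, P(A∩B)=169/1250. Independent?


P(A)×P(B) = 169/1250
P(A∩B) = 169/1250
Equal ✓ → Independent

Yes, independent


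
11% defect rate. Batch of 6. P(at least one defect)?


P(all good) = (89/100)^6 = 496981290961/1000000000000
P(≥1 defect) = 503018709039/1000000000000

P = 503018709039/1000000000000 ≈ 50.30%


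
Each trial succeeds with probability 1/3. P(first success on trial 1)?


Geometric: P(X=1) = (1-p)^(k-1)×p = (2/3)^0×1/3 = 1/3

P(X=1) = 1/3 ≈ 33.33%


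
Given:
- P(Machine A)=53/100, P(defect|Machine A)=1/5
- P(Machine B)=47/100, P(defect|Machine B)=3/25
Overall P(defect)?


P(B) = Σ P(B|Aᵢ)×P(Aᵢ)
  1/5×53/100 = 53/500
  3/25×47/100 = 141/2500
Sum = 203/1250

P(defect) = 203/1250 ≈ 16.24%


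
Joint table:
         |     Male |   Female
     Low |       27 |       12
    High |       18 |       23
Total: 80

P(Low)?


P(Low) = (27+12)/80 = 39/80

P(Low) = 39/80 ≈ 48.75%


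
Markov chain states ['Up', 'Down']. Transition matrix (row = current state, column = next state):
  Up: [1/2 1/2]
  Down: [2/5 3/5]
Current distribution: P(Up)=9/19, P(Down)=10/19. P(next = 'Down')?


P(next=Down) = Σᵢ P(now=i)×P(i→Down)
= 9/19×1/2 + 10/19×3/5
= 9/38 + 6/19 = 21/38

P = 21/38 ≈ 0.5526


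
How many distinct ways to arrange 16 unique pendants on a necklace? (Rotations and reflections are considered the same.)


Free circular arrangements: rotations and reflections both identified.
(n-1)!/2 = 15!/2 = 1307674368000/2 = 653837184000

653837184000


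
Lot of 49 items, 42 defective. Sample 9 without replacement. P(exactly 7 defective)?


Hypergeometric: C(42,7)×C(7,2)/C(49,9)
= 26978328×21/2054455634 = 987012/3579191

P(X=7) = 987012/3579191 ≈ 27.58%


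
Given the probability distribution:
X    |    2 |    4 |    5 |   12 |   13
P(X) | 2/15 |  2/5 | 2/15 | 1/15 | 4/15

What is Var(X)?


E[X] = 34/5
E[X²] = 974/15
Var(X) = E[X²] - (E[X])² = 974/15 - 1156/25 = 1402/75

Var(X) = 1402/75 ≈ 18.6933


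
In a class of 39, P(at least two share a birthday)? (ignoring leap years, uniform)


P(all different) = Π(365-i)/365 for i=0..38
= 0.121780
P(match) = 1 - 0.121780 = 0.878220

P ≈ 0.8782 ≈ 87.82%


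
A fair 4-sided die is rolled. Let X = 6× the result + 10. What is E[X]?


E[die] = (1+4)/2 = 5/2
E[X] = 6×5/2 + 10 = 25

E[X] = 25


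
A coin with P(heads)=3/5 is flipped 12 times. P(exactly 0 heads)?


Binomial: P(X=0) = C(12,0)×p^0×(1-p)^12
= 1 × 1 × 4096/244140625 = 4096/244140625

P(X=0) = 4096/244140625 ≈ 0.00%


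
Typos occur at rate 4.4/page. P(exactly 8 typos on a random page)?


Poisson(λ=4.4): P(X=8) = e^(-λ)×λ^k/k!
= e^(-4.4) × 4.4^8 / 8!
≈ 0.0122773399 × 140482.236252 / 40320 ≈ 0.042776

P(X=8) ≈ 0.042776 ≈ 4.28%


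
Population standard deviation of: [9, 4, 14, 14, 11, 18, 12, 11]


Mean = 93/8
  (9-93/8)²=441/64
  (4-93/8)²=3721/64
  (14-93/8)²=361/64
  (14-93/8)²=361/64
  (11-93/8)²=25/64
  (18-93/8)²=2601/64
  (12-93/8)²=9/64
  (11-93/8)²=25/64
Σ(x-μ)² = 943/8
σ² = (943/8)/8 = 943/64

σ = √(943/64) ≈ 3.8385


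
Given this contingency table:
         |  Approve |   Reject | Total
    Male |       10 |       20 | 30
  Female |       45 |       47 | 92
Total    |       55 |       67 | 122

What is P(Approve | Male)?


P(Approve | Male) = 10/(10+20) = 10/30 = 1/3

P(Approve|Male) = 1/3 ≈ 33.33%


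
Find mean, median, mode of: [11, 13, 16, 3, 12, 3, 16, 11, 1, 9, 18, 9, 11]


Sorted: [1, 3, 3, 9, 9, 11, 11, 11, 12, 13, 16, 16, 18]
Mean = 133/13
Median = 11
Freq: {11: 3, 13: 1, 16: 2, 3: 2, 12: 1, 1: 1, 9: 2, 18: 1}
Mode: [11]

Mean=133/13, Median=11, Mode=11


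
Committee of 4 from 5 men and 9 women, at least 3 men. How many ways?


Count by #men:
  3M,1W: C(5,3)×C(9,1)=90
  4M,0W: C(5,4)×C(9,0)=5
Total = 95

95


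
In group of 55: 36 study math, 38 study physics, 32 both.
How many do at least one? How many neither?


|A∪B| = 36+38-32 = 42
Neither = 55-42 = 13

At least one: 42; Neither: 13


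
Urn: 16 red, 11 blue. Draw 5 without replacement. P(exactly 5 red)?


Hypergeometric: C(16,5)×C(11,0)/C(27,5)
= 4368×1/80730 = 56/1035

P(X=5) = 56/1035 ≈ 5.41%


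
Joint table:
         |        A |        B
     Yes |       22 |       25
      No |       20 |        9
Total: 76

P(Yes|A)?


P(Yes|A) = 22/(22+20) = 22/42 = 11/21

P = 11/21 ≈ 52.38%


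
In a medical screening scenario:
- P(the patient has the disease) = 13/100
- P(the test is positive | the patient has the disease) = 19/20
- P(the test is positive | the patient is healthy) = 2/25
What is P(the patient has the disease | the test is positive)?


Using Bayes' theorem:
P(A|B) = P(B|A)·P(A) / P(B)

P(the test is positive) = 19/20 × 13/100 + 2/25 × 87/100
= 247/2000 + 87/1250 = 1931/10000

P(the patient has the disease|the test is positive) = (247/2000) / (1931/10000) = 1235/1931

P(the patient has the disease|the test is positive) = 1235/1931 ≈ 63.96%


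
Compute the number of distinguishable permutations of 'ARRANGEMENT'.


Letters: 11, freq: {'A': 2, 'R': 2, 'N': 2, 'G': 1, 'E': 2, 'M': 1, 'T': 1}
11!/(2!×2!×2!×1!×2!×1!×1!) = 39916800/16 = 2494800

2494800


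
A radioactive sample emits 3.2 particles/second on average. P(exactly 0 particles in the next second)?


Poisson(λ=3.2): P(X=0) = e^(-λ)×λ^k/k!
= e^(-3.2) × 3.2^0 / 0!
≈ 0.04076220398 × 1 / 1 ≈ 0.040762

P(X=0) ≈ 0.040762 ≈ 4.08%


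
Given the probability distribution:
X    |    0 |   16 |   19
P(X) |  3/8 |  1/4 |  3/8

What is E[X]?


E[X] = Σ x·P(X=x)
= (0)×(3/8) + (16)×(1/4) + (19)×(3/8)
= 89/8

E[X] = 89/8


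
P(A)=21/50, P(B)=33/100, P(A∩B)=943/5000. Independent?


P(A)×P(B) = 693/5000
P(A∩B) = 943/5000
Not equal → NOT independent

No, not independent


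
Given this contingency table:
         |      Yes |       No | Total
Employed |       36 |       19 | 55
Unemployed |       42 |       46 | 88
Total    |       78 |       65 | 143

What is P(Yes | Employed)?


P(Yes | Employed) = 36/(36+19) = 36/55

P(Yes|Employed) = 36/55 ≈ 65.45%


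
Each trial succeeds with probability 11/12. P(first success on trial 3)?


Geometric: P(X=3) = (1-p)^(k-1)×p = (1/12)^2×11/12 = 11/1728

P(X=3) = 11/1728 ≈ 0.64%


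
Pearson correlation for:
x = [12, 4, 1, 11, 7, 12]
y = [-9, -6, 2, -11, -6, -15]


n=6, Σx=47, Σy=-45, Σxy=-473, Σx²=475, Σy²=503
r = (6×(-473) - 47×(-45))/√((6×475 - 47²)(6×503 - (-45)²))
= -723/√(641×993) = -723/√636513 ≈ -723/797.8176 ≈ -0.9062

r ≈ -0.9062


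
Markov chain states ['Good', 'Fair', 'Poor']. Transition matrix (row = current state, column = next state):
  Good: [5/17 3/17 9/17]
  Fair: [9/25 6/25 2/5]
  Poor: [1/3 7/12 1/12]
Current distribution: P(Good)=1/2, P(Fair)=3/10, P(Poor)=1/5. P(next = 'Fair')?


P(next=Fair) = Σᵢ P(now=i)×P(i→Fair)
= 1/2×3/17 + 3/10×6/25 + 1/5×7/12
= 3/34 + 9/125 + 7/60 = 7061/25500

P = 7061/25500 ≈ 0.2769
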